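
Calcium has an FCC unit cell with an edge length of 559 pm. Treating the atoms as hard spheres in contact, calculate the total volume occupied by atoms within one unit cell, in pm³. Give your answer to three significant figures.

In an FCC lattice atoms touch along the face diagonal, so √2·a = 4r, so r = 0.3536a = 197.6 pm.
V_atoms = Z × (4/3)πr³ = 4 × (4/3)π × (197.6)³ = 1.29 × 10^8 pm³.

1.29 × 10^8 pm³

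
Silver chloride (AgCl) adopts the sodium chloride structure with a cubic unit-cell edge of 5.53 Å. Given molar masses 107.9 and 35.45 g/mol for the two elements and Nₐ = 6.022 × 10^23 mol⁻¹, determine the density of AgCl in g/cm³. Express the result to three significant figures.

5.63 g/cm³

The sodium chloride structure contains Z = 4 formula units per cell; M(AgCl) = 107.9 + 35.45 = 143.35 g/mol.
a³ = (5.530 × 10^-8 cm)³ = 1.691 × 10^-22 cm³.
ρ = 4 × 143.35 / (6.022 × 10²³ × 1.691 × 10^-22) = 5.630 g/cm³.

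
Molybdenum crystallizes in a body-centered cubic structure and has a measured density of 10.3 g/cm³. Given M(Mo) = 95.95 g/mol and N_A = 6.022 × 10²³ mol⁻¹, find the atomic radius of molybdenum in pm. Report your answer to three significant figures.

136 pm

For a BCC cell (Z = 2), a³ = Z·M/(N_A·ρ) = 2 × 95.95 / (6.022 × 10²³ × 10.30) = 3.094 × 10^-23 cm³, so a = 3.139 × 10^-8 cm = 313.9 pm.
Atoms touch along the body diagonal, so √3·a = 4r, so r = 0.4330 × a = 136 pm.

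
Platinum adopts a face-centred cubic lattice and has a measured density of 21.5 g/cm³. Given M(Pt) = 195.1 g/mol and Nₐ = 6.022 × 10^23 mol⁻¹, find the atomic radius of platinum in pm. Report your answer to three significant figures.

139 pm

For an FCC cell (Z = 4), a³ = Z·M/(N_A·ρ) = 4 × 195.1 / (6.022 × 10²³ × 21.50) = 6.028 × 10^-23 cm³, so a = 3.921 × 10^-8 cm = 392.1 pm.
Atoms touch along the face diagonal, so √2·a = 4r, so r = 0.3536 × a = 139 pm.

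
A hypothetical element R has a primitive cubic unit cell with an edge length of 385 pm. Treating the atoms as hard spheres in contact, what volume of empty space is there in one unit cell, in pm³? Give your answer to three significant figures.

In a simple cubic lattice atoms touch along the cell edge, so a = 2r, so r = 0.5000a = 192.5 pm.
V_cell = a³ = 5.707 × 10^7 pm³; V_atoms = 1 × (4/3)πr³ = 2.988 × 10^7 pm³.
Empty space = 5.707 × 10^7 − 2.988 × 10^7 = 2.72 × 10^7 pm³.

2.72 × 10^7 pm³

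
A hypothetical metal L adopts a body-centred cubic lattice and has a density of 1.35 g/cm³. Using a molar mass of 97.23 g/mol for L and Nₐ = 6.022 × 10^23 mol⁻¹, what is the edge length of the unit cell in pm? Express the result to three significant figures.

621 pm

With Z = 2 atoms per BCC cell, a³ = Z·M/(N_A·ρ) = 2 × 97.23 / (6.022 × 10²³ × 1.350 g/cm³) = 2.392 × 10^-22 cm³.
a = (2.392 × 10^-22)^(1/3) = 6.208 × 10^-8 cm = 621 pm.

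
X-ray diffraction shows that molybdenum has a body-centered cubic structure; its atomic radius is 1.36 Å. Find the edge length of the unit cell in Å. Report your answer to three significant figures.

In a BCC lattice, atoms touch along the body diagonal, so √3·a = 4r.
a = 4r/√3 = 4 × 1.36 / 1.7321 = 3.14 Å.

3.14 Å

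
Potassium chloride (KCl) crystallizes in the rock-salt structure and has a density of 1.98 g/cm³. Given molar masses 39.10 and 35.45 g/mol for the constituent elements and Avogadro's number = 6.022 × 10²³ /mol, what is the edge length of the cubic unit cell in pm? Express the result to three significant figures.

M(KCl) = 74.55 g/mol; Z = 4 formula units per cell.
a³ = Z·M/(N_A·ρ) = 4 × 74.55 / (6.022 × 10²³ × 1.98) = 2.501 × 10^-22 cm³, so a = 6.300 × 10^-8 cm = 630 pm.

630 pm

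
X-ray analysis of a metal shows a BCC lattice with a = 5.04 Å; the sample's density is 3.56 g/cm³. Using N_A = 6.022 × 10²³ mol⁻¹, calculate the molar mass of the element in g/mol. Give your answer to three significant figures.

137 g/mol

A BCC cell has Z = 2 atoms; a = 5.040 × 10^-8 cm.
M = ρ·N_A·a³/Z = 3.56 × 6.022 × 10²³ × 1.280 × 10^-22 / 2 = 137 g/mol.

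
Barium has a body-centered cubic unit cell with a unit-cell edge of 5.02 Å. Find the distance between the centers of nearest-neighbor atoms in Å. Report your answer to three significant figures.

In a BCC structure, atoms touch along the body diagonal, so √3·a = 4r; the nearest-neighbor distance equals 2r = 0.8660·a.
d = 0.8660 × 5.02 = 4.35 Å.

4.35 Å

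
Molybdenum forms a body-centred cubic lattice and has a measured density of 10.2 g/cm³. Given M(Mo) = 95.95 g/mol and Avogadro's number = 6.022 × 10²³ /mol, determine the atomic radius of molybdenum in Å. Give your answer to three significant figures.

For a BCC cell (Z = 2), a³ = Z·M/(N_A·ρ) = 2 × 95.95 / (6.022 × 10²³ × 10.20) = 3.124 × 10^-23 cm³, so a = 3.150 × 10^-8 cm = 3.150 Å.
Atoms touch along the body diagonal, so √3·a = 4r, so r = 0.4330 × a = 1.36 Å.

1.36 Å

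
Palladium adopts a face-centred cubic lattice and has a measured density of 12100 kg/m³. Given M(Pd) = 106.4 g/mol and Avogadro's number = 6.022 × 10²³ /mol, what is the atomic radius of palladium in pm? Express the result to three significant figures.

For an FCC cell (Z = 4), a³ = Z·M/(N_A·ρ) = 4 × 106.4 / (6.022 × 10²³ × 12.10) = 5.841 × 10^-23 cm³, so a = 3.880 × 10^-8 cm = 388.0 pm.
Atoms touch along the face diagonal, so √2·a = 4r, so r = 0.3536 × a = 137 pm.

137 pm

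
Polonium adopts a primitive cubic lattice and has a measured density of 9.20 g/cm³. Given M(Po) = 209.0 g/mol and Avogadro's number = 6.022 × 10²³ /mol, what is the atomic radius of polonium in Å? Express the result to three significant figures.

1.68 Å

For a simple cubic cell (Z = 1), a³ = Z·M/(N_A·ρ) = 1 × 209.0 / (6.022 × 10²³ × 9.200) = 3.772 × 10^-23 cm³, so a = 3.354 × 10^-8 cm = 3.354 Å.
Atoms touch along the cell edge, so a = 2r, so r = 0.5000 × a = 1.68 Å.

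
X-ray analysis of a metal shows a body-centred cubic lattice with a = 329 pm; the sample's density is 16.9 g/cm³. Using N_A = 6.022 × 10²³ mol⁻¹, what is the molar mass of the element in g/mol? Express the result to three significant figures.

A BCC cell has Z = 2 atoms; a = 3.290 × 10^-8 cm.
M = ρ·N_A·a³/Z = 16.9 × 6.022 × 10²³ × 3.561 × 10^-23 / 2 = 181 g/mol.

181 g/mol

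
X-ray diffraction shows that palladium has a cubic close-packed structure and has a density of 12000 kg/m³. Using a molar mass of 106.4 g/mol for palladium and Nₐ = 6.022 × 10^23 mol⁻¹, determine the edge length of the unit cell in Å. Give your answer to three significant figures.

With Z = 4 atoms per FCC cell, a³ = Z·M/(N_A·ρ) = 4 × 106.4 / (6.022 × 10²³ × 12.00 g/cm³) = 5.890 × 10^-23 cm³.
a = (5.890 × 10^-23)^(1/3) = 3.891 × 10^-8 cm = 3.89 Å.

3.89 Å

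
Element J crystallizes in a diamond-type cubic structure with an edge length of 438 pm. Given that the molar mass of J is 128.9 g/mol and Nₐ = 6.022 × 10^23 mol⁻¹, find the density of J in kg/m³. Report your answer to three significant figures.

20400 kg/m³

A diamond cubic unit cell contains Z = 8 atoms.
Cell volume: a³ = (438 pm)³ = (4.380 × 10^-8 cm)³ = 8.403 × 10^-23 cm³.
ρ = Z·M/(N_A·a³) = 8 × 128.9 / (6.022 × 10²³ × 8.403 × 10^-23) = 20.38 g/cm³ = 20400 kg/m³.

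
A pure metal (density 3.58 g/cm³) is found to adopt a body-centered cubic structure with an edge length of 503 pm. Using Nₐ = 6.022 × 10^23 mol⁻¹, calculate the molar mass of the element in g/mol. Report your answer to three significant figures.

137 g/mol

A BCC cell has Z = 2 atoms; a = 5.030 × 10^-8 cm.
M = ρ·N_A·a³/Z = 3.58 × 6.022 × 10²³ × 1.273 × 10^-22 / 2 = 137 g/mol.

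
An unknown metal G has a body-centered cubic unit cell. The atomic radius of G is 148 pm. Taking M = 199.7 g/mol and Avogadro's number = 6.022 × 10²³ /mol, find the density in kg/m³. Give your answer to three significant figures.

In a BCC lattice, atoms touch along the body diagonal, so √3·a = 4r, giving a = 341.8 pm = 3.418 × 10^-8 cm.
With Z = 2, ρ = Z·M/(N_A·a³) = 2 × 199.7 / (6.022 × 10²³ × 3.993 × 10^-23) = 16.61 g/cm³ = 16600 kg/m³.

16600 kg/m³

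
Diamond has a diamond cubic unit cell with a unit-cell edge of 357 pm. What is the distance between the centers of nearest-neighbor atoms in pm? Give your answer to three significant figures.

155 pm

In a diamond cubic structure, nearest neighbors lie along the body diagonal with √3·a = 8r; the nearest-neighbor distance equals 2r = 0.4330·a.
d = 0.4330 × 357 = 155 pm.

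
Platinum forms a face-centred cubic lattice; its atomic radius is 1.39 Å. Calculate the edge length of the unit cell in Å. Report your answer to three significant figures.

3.93 Å

In an FCC lattice, atoms touch along the face diagonal, so √2·a = 4r.
a = 4r/√2 = 4 × 1.39 / 1.4142 = 3.93 Å.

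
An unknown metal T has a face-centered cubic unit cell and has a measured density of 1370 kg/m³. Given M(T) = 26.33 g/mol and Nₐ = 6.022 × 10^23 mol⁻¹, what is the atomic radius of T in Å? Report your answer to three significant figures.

1.78 Å

For an FCC cell (Z = 4), a³ = Z·M/(N_A·ρ) = 4 × 26.33 / (6.022 × 10²³ × 1.370) = 1.277 × 10^-22 cm³, so a = 5.035 × 10^-8 cm = 5.035 Å.
Atoms touch along the face diagonal, so √2·a = 4r, so r = 0.3536 × a = 1.78 Å.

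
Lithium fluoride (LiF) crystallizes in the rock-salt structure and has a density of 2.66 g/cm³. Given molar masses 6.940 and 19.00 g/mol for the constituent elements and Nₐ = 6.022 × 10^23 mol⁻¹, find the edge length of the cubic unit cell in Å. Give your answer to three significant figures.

4.02 Å

M(LiF) = 25.94 g/mol; Z = 4 formula units per cell.
a³ = Z·M/(N_A·ρ) = 4 × 25.94 / (6.022 × 10²³ × 2.66) = 6.478 × 10^-23 cm³, so a = 4.016 × 10^-8 cm = 4.02 Å.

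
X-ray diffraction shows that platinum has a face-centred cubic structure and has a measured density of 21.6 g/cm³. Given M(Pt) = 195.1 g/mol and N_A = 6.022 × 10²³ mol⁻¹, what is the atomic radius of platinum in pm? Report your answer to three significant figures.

For an FCC cell (Z = 4), a³ = Z·M/(N_A·ρ) = 4 × 195.1 / (6.022 × 10²³ × 21.60) = 6.000 × 10^-23 cm³, so a = 3.915 × 10^-8 cm = 391.5 pm.
Atoms touch along the face diagonal, so √2·a = 4r, so r = 0.3536 × a = 138 pm.

138 pm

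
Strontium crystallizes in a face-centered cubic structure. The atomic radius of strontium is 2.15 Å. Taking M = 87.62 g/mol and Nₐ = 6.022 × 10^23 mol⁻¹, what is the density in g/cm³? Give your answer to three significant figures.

In an FCC lattice, atoms touch along the face diagonal, so √2·a = 4r, giving a = 6.081 Å = 6.081 × 10^-8 cm.
With Z = 4, ρ = Z·M/(N_A·a³) = 4 × 87.62 / (6.022 × 10²³ × 2.249 × 10^-22) = 2.588 g/cm³.

2.59 g/cm³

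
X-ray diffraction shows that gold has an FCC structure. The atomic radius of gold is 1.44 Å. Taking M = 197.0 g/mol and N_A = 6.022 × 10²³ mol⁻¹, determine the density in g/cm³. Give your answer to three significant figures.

In an FCC lattice, atoms touch along the face diagonal, so √2·a = 4r, giving a = 4.073 Å = 4.073 × 10^-8 cm.
With Z = 4, ρ = Z·M/(N_A·a³) = 4 × 197.0 / (6.022 × 10²³ × 6.757 × 10^-23) = 19.37 g/cm³.

19.4 g/cm³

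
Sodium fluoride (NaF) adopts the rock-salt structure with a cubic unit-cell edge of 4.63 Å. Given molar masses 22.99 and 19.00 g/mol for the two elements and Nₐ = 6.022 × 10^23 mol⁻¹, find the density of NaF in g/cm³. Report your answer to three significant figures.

The rock-salt structure contains Z = 4 formula units per cell; M(NaF) = 22.99 + 19.00 = 41.99 g/mol.
a³ = (4.630 × 10^-8 cm)³ = 9.925 × 10^-23 cm³.
ρ = 4 × 41.99 / (6.022 × 10²³ × 9.925 × 10^-23) = 2.810 g/cm³.

2.81 g/cm³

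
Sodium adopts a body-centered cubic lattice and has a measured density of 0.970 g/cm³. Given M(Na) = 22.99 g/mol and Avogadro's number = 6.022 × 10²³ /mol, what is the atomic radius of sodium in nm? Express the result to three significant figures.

0.186 nm

For a BCC cell (Z = 2), a³ = Z·M/(N_A·ρ) = 2 × 22.99 / (6.022 × 10²³ × 0.9700) = 7.871 × 10^-23 cm³, so a = 4.286 × 10^-8 cm = 0.4286 nm.
Atoms touch along the body diagonal, so √3·a = 4r, so r = 0.4330 × a = 0.186 nm.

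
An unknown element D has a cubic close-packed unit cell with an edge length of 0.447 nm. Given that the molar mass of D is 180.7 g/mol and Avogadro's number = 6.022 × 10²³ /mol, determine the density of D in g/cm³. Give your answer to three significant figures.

An FCC unit cell contains Z = 4 atoms.
Cell volume: a³ = (0.447 nm)³ = (4.470 × 10^-8 cm)³ = 8.931 × 10^-23 cm³.
ρ = Z·M/(N_A·a³) = 4 × 180.7 / (6.022 × 10²³ × 8.931 × 10^-23) = 13.44 g/cm³.

13.4 g/cm³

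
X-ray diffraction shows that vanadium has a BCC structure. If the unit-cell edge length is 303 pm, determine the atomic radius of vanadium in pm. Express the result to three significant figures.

131 pm

In a BCC lattice, atoms touch along the body diagonal, so √3·a = 4r.
r = √3·a/4 = 1.7321 × 303 / 4 = 131 pm.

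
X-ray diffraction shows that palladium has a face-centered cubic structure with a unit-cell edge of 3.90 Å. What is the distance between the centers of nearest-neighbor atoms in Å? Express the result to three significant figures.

In an FCC structure, atoms touch along the face diagonal, so √2·a = 4r; the nearest-neighbor distance equals 2r = 0.7071·a.
d = 0.7071 × 3.90 = 2.76 Å.

2.76 Å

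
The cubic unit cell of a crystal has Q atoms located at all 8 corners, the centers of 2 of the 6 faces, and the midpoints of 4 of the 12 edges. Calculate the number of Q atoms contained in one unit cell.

3

Corner atoms are shared by 8 cells (1/8 each), face atoms by 2 (1/2 each), edge atoms by 4 (1/4 each).
Net atoms = 8 × 1/8 + 2 × 1/2 + 4 × 1/4 = 1 + 1 + 1 = 3.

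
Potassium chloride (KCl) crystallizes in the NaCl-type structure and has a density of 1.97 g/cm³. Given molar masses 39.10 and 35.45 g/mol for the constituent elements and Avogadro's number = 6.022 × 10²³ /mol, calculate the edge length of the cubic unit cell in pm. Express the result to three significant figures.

M(KCl) = 74.55 g/mol; Z = 4 formula units per cell.
a³ = Z·M/(N_A·ρ) = 4 × 74.55 / (6.022 × 10²³ × 1.97) = 2.514 × 10^-22 cm³, so a = 6.311 × 10^-8 cm = 631 pm.

631 pm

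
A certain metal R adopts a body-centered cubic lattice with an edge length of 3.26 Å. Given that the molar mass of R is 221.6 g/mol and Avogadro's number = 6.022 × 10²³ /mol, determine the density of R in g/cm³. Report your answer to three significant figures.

A BCC unit cell contains Z = 2 atoms.
Cell volume: a³ = (3.26 Å)³ = (3.260 × 10^-8 cm)³ = 3.465 × 10^-23 cm³.
ρ = Z·M/(N_A·a³) = 2 × 221.6 / (6.022 × 10²³ × 3.465 × 10^-23) = 21.24 g/cm³.

21.2 g/cm³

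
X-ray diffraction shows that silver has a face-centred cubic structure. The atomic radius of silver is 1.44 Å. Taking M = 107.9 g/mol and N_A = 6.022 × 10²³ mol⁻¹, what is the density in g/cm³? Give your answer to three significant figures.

In an FCC lattice, atoms touch along the face diagonal, so √2·a = 4r, giving a = 4.073 Å = 4.073 × 10^-8 cm.
With Z = 4, ρ = Z·M/(N_A·a³) = 4 × 107.9 / (6.022 × 10²³ × 6.757 × 10^-23) = 10.61 g/cm³.

10.6 g/cm³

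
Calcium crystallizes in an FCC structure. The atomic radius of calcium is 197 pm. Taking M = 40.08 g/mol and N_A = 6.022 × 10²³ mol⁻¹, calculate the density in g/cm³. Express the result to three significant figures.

1.54 g/cm³

In an FCC lattice, atoms touch along the face diagonal, so √2·a = 4r, giving a = 557.2 pm = 5.572 × 10^-8 cm.
With Z = 4, ρ = Z·M/(N_A·a³) = 4 × 40.08 / (6.022 × 10²³ × 1.730 × 10^-22) = 1.539 g/cm³.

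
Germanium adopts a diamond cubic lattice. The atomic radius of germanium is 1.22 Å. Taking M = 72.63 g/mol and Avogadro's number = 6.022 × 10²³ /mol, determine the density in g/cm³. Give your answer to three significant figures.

5.39 g/cm³

In a diamond cubic lattice, nearest neighbors lie along the body diagonal with √3·a = 8r, giving a = 5.635 Å = 5.635 × 10^-8 cm.
With Z = 8, ρ = Z·M/(N_A·a³) = 8 × 72.63 / (6.022 × 10²³ × 1.789 × 10^-22) = 5.393 g/cm³.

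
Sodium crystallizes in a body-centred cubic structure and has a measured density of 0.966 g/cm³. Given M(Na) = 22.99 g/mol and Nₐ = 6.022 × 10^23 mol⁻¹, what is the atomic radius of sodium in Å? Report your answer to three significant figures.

For a BCC cell (Z = 2), a³ = Z·M/(N_A·ρ) = 2 × 22.99 / (6.022 × 10²³ × 0.9660) = 7.904 × 10^-23 cm³, so a = 4.292 × 10^-8 cm = 4.292 Å.
Atoms touch along the body diagonal, so √3·a = 4r, so r = 0.4330 × a = 1.86 Å.

1.86 Å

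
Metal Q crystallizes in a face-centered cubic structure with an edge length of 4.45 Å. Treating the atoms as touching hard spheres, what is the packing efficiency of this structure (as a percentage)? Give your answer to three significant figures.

In an FCC lattice atoms touch along the face diagonal, so √2·a = 4r, so r = 0.3536a = 1.573 Å.
Packing fraction = Z·(4/3)πr³ / a³ = 4 × (4/3)π × (1.573)³ / (4.45)³ = 0.7405 = 74.0%.

74.0%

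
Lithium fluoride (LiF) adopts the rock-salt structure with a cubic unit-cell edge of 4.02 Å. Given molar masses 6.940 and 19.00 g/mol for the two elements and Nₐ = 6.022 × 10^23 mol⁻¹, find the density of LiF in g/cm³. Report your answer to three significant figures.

The rock-salt structure contains Z = 4 formula units per cell; M(LiF) = 6.940 + 19.00 = 25.94 g/mol.
a³ = (4.020 × 10^-8 cm)³ = 6.496 × 10^-23 cm³.
ρ = 4 × 25.94 / (6.022 × 10²³ × 6.496 × 10^-23) = 2.652 g/cm³.

2.65 g/cm³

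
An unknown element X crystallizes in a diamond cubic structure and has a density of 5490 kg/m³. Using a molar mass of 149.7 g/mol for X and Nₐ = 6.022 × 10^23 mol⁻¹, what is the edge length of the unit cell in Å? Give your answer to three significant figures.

7.13 Å

With Z = 8 atoms per diamond cubic cell, a³ = Z·M/(N_A·ρ) = 8 × 149.7 / (6.022 × 10²³ × 5.490 g/cm³) = 3.622 × 10^-22 cm³.
a = (3.622 × 10^-22)^(1/3) = 7.129 × 10^-8 cm = 7.13 Å.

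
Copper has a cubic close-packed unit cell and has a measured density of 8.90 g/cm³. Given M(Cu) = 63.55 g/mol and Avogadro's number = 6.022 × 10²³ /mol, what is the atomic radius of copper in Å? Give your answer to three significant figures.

For an FCC cell (Z = 4), a³ = Z·M/(N_A·ρ) = 4 × 63.55 / (6.022 × 10²³ × 8.900) = 4.743 × 10^-23 cm³, so a = 3.620 × 10^-8 cm = 3.620 Å.
Atoms touch along the face diagonal, so √2·a = 4r, so r = 0.3536 × a = 1.28 Å.

1.28 Å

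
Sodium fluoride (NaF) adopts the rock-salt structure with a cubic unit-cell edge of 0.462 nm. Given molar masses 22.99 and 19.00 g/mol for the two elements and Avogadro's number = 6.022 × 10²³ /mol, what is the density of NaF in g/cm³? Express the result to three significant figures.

The rock-salt structure contains Z = 4 formula units per cell; M(NaF) = 22.99 + 19.00 = 41.99 g/mol.
a³ = (4.620 × 10^-8 cm)³ = 9.861 × 10^-23 cm³.
ρ = 4 × 41.99 / (6.022 × 10²³ × 9.861 × 10^-23) = 2.828 g/cm³.

2.83 g/cm³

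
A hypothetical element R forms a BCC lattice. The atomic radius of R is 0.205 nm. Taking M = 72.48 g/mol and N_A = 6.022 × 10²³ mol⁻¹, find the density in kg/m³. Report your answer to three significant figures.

In a BCC lattice, atoms touch along the body diagonal, so √3·a = 4r, giving a = 0.4734 nm = 4.734 × 10^-8 cm.
With Z = 2, ρ = Z·M/(N_A·a³) = 2 × 72.48 / (6.022 × 10²³ × 1.061 × 10^-22) = 2.269 g/cm³ = 2270 kg/m³.

2270 kg/m³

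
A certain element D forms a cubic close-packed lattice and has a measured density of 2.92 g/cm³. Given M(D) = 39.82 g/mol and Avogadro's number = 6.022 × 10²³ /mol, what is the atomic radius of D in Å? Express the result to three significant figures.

1.59 Å

For an FCC cell (Z = 4), a³ = Z·M/(N_A·ρ) = 4 × 39.82 / (6.022 × 10²³ × 2.920) = 9.058 × 10^-23 cm³, so a = 4.491 × 10^-8 cm = 4.491 Å.
Atoms touch along the face diagonal, so √2·a = 4r, so r = 0.3536 × a = 1.59 Å.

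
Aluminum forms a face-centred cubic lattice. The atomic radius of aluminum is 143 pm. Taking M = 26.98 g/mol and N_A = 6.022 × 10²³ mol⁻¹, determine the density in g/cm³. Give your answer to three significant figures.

2.71 g/cm³

In an FCC lattice, atoms touch along the face diagonal, so √2·a = 4r, giving a = 404.5 pm = 4.045 × 10^-8 cm.
With Z = 4, ρ = Z·M/(N_A·a³) = 4 × 26.98 / (6.022 × 10²³ × 6.617 × 10^-23) = 2.708 g/cm³.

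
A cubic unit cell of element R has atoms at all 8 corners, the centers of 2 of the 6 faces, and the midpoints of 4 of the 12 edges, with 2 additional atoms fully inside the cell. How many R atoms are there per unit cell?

Corner atoms are shared by 8 cells (1/8 each), face atoms by 2 (1/2 each), edge atoms by 4 (1/4 each), interior atoms are unshared.
Net atoms = 8 × 1/8 + 2 × 1/2 + 4 × 1/4 + 2 = 1 + 1 + 1 + 2 = 5.

5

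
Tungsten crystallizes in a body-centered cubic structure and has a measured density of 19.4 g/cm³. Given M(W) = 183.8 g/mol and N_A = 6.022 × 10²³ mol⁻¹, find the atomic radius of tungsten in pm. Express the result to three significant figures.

137 pm

For a BCC cell (Z = 2), a³ = Z·M/(N_A·ρ) = 2 × 183.8 / (6.022 × 10²³ × 19.40) = 3.147 × 10^-23 cm³, so a = 3.157 × 10^-8 cm = 315.7 pm.
Atoms touch along the body diagonal, so √3·a = 4r, so r = 0.4330 × a = 137 pm.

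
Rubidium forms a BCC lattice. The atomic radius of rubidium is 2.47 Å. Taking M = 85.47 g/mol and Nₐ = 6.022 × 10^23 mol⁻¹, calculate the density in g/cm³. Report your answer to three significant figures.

1.53 g/cm³

In a BCC lattice, atoms touch along the body diagonal, so √3·a = 4r, giving a = 5.704 Å = 5.704 × 10^-8 cm.
With Z = 2, ρ = Z·M/(N_A·a³) = 2 × 85.47 / (6.022 × 10²³ × 1.856 × 10^-22) = 1.529 g/cm³.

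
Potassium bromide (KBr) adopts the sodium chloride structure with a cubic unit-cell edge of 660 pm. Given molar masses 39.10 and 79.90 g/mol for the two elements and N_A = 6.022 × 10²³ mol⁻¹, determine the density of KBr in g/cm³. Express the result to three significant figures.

2.75 g/cm³

The sodium chloride structure contains Z = 4 formula units per cell; M(KBr) = 39.10 + 79.90 = 119.0 g/mol.
a³ = (6.600 × 10^-8 cm)³ = 2.875 × 10^-22 cm³.
ρ = 4 × 119.0 / (6.022 × 10²³ × 2.875 × 10^-22) = 2.749 g/cm³.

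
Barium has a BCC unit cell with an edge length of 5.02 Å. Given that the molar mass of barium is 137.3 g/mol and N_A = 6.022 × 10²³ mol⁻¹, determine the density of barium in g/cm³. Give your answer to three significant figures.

3.60 g/cm³

A BCC unit cell contains Z = 2 atoms.
Cell volume: a³ = (5.02 Å)³ = (5.020 × 10^-8 cm)³ = 1.265 × 10^-22 cm³.
ρ = Z·M/(N_A·a³) = 2 × 137.3 / (6.022 × 10²³ × 1.265 × 10^-22) = 3.605 g/cm³.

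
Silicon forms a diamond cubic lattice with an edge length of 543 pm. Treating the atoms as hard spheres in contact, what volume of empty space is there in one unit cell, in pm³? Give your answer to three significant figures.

1.06 × 10^8 pm³

In a diamond cubic lattice nearest neighbors lie along the body diagonal with √3·a = 8r, so r = 0.2165a = 117.6 pm.
V_cell = a³ = 1.601 × 10^8 pm³; V_atoms = 8 × (4/3)πr³ = 5.445 × 10^7 pm³.
Empty space = 1.601 × 10^8 − 5.445 × 10^7 = 1.06 × 10^8 pm³.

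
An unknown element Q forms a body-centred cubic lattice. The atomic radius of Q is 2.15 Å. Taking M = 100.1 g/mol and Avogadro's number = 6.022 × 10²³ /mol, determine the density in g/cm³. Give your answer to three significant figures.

2.72 g/cm³

In a BCC lattice, atoms touch along the body diagonal, so √3·a = 4r, giving a = 4.965 Å = 4.965 × 10^-8 cm.
With Z = 2, ρ = Z·M/(N_A·a³) = 2 × 100.1 / (6.022 × 10²³ × 1.224 × 10^-22) = 2.716 g/cm³.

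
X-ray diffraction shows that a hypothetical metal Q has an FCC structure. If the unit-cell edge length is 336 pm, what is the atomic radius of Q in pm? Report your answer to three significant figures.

119 pm

In an FCC lattice, atoms touch along the face diagonal, so √2·a = 4r.
r = √2·a/4 = 1.4142 × 336 / 4 = 119 pm.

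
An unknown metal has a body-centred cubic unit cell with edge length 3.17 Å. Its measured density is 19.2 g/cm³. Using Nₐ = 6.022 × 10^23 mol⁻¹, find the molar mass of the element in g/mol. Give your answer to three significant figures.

A BCC cell has Z = 2 atoms; a = 3.170 × 10^-8 cm.
M = ρ·N_A·a³/Z = 19.2 × 6.022 × 10²³ × 3.186 × 10^-23 / 2 = 184 g/mol.

184 g/mol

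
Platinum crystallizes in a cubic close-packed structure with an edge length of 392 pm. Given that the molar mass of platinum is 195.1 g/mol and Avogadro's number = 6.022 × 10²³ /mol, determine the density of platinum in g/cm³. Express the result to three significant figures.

An FCC unit cell contains Z = 4 atoms.
Cell volume: a³ = (392 pm)³ = (3.920 × 10^-8 cm)³ = 6.024 × 10^-23 cm³.
ρ = Z·M/(N_A·a³) = 4 × 195.1 / (6.022 × 10²³ × 6.024 × 10^-23) = 21.51 g/cm³.

21.5 g/cm³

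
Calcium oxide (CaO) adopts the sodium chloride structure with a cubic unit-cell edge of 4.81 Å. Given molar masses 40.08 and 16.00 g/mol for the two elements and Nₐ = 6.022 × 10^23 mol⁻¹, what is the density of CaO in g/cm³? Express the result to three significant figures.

The sodium chloride structure contains Z = 4 formula units per cell; M(CaO) = 40.08 + 16.00 = 56.08 g/mol.
a³ = (4.810 × 10^-8 cm)³ = 1.113 × 10^-22 cm³.
ρ = 4 × 56.08 / (6.022 × 10²³ × 1.113 × 10^-22) = 3.347 g/cm³.

3.35 g/cm³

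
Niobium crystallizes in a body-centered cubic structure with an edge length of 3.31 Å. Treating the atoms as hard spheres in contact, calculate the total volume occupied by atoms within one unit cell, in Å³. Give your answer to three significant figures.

In a BCC lattice atoms touch along the body diagonal, so √3·a = 4r, so r = 0.4330a = 1.433 Å.
V_atoms = Z × (4/3)πr³ = 2 × (4/3)π × (1.433)³ = 24.7 Å³.

24.7 Å³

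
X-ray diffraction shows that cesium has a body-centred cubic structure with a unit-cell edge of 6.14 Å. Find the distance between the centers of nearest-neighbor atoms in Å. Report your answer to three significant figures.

In a BCC structure, atoms touch along the body diagonal, so √3·a = 4r; the nearest-neighbor distance equals 2r = 0.8660·a.
d = 0.8660 × 6.14 = 5.32 Å.

5.32 Å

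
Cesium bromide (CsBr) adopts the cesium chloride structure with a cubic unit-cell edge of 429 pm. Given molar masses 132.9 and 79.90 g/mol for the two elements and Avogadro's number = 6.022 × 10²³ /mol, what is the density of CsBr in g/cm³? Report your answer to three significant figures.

The cesium chloride structure contains Z = 1 formula unit per cell; M(CsBr) = 132.9 + 79.90 = 212.8 g/mol.
a³ = (4.290 × 10^-8 cm)³ = 7.895 × 10^-23 cm³.
ρ = 1 × 212.8 / (6.022 × 10²³ × 7.895 × 10^-23) = 4.476 g/cm³.

4.48 g/cm³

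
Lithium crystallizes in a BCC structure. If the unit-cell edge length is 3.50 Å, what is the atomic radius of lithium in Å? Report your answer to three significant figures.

1.52 Å

In a BCC lattice, atoms touch along the body diagonal, so √3·a = 4r.
r = √3·a/4 = 1.7321 × 3.50 / 4 = 1.52 Å.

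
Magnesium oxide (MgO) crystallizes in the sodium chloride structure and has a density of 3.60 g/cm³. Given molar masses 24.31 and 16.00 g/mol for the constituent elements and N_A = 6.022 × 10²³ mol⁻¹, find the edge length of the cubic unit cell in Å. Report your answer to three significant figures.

4.21 Å

M(MgO) = 40.31 g/mol; Z = 4 formula units per cell.
a³ = Z·M/(N_A·ρ) = 4 × 40.31 / (6.022 × 10²³ × 3.60) = 7.438 × 10^-23 cm³, so a = 4.205 × 10^-8 cm = 4.21 Å.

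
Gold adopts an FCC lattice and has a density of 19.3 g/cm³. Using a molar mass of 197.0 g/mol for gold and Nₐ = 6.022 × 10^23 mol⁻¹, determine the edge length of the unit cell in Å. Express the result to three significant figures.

4.08 Å

With Z = 4 atoms per FCC cell, a³ = Z·M/(N_A·ρ) = 4 × 197.0 / (6.022 × 10²³ × 19.30 g/cm³) = 6.780 × 10^-23 cm³.
a = (6.780 × 10^-23)^(1/3) = 4.078 × 10^-8 cm = 4.08 Å.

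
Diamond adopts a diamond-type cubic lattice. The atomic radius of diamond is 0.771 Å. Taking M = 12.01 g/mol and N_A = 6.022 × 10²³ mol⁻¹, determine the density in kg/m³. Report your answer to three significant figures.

In a diamond cubic lattice, nearest neighbors lie along the body diagonal with √3·a = 8r, giving a = 3.561 Å = 3.561 × 10^-8 cm.
With Z = 8, ρ = Z·M/(N_A·a³) = 8 × 12.01 / (6.022 × 10²³ × 4.516 × 10^-23) = 3.533 g/cm³ = 3530 kg/m³.

3530 kg/m³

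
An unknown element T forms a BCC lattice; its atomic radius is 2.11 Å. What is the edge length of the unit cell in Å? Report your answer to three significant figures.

4.87 Å

In a BCC lattice, atoms touch along the body diagonal, so √3·a = 4r.
a = 4r/√3 = 4 × 2.11 / 1.7321 = 4.87 Å.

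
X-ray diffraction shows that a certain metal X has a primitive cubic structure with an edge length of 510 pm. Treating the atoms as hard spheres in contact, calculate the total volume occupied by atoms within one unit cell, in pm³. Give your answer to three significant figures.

6.95 × 10^7 pm³

In a simple cubic lattice atoms touch along the cell edge, so a = 2r, so r = 0.5000a = 255.0 pm.
V_atoms = Z × (4/3)πr³ = 1 × (4/3)π × (255.0)³ = 6.95 × 10^7 pm³.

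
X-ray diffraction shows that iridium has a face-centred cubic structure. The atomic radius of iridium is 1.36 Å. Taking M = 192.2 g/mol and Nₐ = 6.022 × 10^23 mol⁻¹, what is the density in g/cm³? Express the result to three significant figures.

22.4 g/cm³

In an FCC lattice, atoms touch along the face diagonal, so √2·a = 4r, giving a = 3.847 Å = 3.847 × 10^-8 cm.
With Z = 4, ρ = Z·M/(N_A·a³) = 4 × 192.2 / (6.022 × 10²³ × 5.692 × 10^-23) = 22.43 g/cm³.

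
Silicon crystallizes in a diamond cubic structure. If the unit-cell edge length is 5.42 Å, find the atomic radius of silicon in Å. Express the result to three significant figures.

1.17 Å

In a diamond cubic lattice, nearest neighbors lie along the body diagonal with √3·a = 8r.
r = √3·a/8 = 1.7321 × 5.42 / 8 = 1.17 Å.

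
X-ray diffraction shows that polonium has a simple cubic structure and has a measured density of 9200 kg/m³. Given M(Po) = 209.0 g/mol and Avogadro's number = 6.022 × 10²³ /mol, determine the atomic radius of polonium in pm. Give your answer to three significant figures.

For a simple cubic cell (Z = 1), a³ = Z·M/(N_A·ρ) = 1 × 209.0 / (6.022 × 10²³ × 9.200) = 3.772 × 10^-23 cm³, so a = 3.354 × 10^-8 cm = 335.4 pm.
Atoms touch along the cell edge, so a = 2r, so r = 0.5000 × a = 168 pm.

168 pm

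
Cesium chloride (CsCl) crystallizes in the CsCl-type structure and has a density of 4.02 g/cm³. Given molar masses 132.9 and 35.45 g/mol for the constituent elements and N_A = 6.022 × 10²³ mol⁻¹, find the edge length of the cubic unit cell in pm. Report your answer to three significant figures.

411 pm

M(CsCl) = 168.35 g/mol; Z = 1 formula unit per cell.
a³ = Z·M/(N_A·ρ) = 1 × 168.35 / (6.022 × 10²³ × 4.02) = 6.954 × 10^-23 cm³, so a = 4.112 × 10^-8 cm = 411 pm.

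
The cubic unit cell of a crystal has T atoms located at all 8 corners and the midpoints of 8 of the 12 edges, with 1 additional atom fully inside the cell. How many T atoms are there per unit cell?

4

Corner atoms are shared by 8 cells (1/8 each), edge atoms by 4 (1/4 each), interior atoms are unshared.
Net atoms = 8 × 1/8 + 8 × 1/4 + 1 = 1 + 2 + 1 = 4.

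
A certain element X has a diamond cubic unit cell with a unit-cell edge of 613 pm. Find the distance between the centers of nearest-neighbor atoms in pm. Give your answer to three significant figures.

265 pm

In a diamond cubic structure, nearest neighbors lie along the body diagonal with √3·a = 8r; the nearest-neighbor distance equals 2r = 0.4330·a.
d = 0.4330 × 613 = 265 pm.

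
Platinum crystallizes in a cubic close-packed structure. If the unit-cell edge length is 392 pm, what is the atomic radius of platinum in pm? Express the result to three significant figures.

In an FCC lattice, atoms touch along the face diagonal, so √2·a = 4r.
r = √2·a/4 = 1.4142 × 392 / 4 = 139 pm.

139 pm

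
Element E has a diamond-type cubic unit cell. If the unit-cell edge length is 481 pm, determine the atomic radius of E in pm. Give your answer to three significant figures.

104 pm

In a diamond cubic lattice, nearest neighbors lie along the body diagonal with √3·a = 8r.
r = √3·a/8 = 1.7321 × 481 / 8 = 104 pm.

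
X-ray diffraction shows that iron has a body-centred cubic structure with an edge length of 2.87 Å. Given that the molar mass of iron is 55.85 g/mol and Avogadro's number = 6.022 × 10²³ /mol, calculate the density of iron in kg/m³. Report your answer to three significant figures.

7850 kg/m³

A BCC unit cell contains Z = 2 atoms.
Cell volume: a³ = (2.87 Å)³ = (2.870 × 10^-8 cm)³ = 2.364 × 10^-23 cm³.
ρ = Z·M/(N_A·a³) = 2 × 55.85 / (6.022 × 10²³ × 2.364 × 10^-23) = 7.846 g/cm³ = 7850 kg/m³.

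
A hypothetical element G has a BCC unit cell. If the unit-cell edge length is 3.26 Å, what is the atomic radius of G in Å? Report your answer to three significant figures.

1.41 Å

In a BCC lattice, atoms touch along the body diagonal, so √3·a = 4r.
r = √3·a/4 = 1.7321 × 3.26 / 4 = 1.41 Å.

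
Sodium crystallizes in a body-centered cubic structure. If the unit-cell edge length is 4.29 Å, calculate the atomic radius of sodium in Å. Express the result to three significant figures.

1.86 Å

In a BCC lattice, atoms touch along the body diagonal, so √3·a = 4r.
r = √3·a/4 = 1.7321 × 4.29 / 4 = 1.86 Å.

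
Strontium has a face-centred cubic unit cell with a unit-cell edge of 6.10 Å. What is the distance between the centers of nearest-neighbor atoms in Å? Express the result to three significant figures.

4.31 Å

In an FCC structure, atoms touch along the face diagonal, so √2·a = 4r; the nearest-neighbor distance equals 2r = 0.7071·a.
d = 0.7071 × 6.10 = 4.31 Å.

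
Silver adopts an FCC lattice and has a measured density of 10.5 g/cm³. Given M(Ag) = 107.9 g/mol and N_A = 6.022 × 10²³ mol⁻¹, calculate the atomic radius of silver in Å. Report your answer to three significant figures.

1.44 Å

For an FCC cell (Z = 4), a³ = Z·M/(N_A·ρ) = 4 × 107.9 / (6.022 × 10²³ × 10.50) = 6.826 × 10^-23 cm³, so a = 4.087 × 10^-8 cm = 4.087 Å.
Atoms touch along the face diagonal, so √2·a = 4r, so r = 0.3536 × a = 1.44 Å.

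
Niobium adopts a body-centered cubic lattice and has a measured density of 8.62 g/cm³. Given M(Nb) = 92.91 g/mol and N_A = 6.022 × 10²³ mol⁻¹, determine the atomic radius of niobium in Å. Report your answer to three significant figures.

For a BCC cell (Z = 2), a³ = Z·M/(N_A·ρ) = 2 × 92.91 / (6.022 × 10²³ × 8.620) = 3.580 × 10^-23 cm³, so a = 3.296 × 10^-8 cm = 3.296 Å.
Atoms touch along the body diagonal, so √3·a = 4r, so r = 0.4330 × a = 1.43 Å.

1.43 Å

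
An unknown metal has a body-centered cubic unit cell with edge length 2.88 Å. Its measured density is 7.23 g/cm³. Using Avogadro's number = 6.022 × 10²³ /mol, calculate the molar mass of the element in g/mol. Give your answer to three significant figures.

A BCC cell has Z = 2 atoms; a = 2.880 × 10^-8 cm.
M = ρ·N_A·a³/Z = 7.23 × 6.022 × 10²³ × 2.389 × 10^-23 / 2 = 52.0 g/mol.

52.0 g/mol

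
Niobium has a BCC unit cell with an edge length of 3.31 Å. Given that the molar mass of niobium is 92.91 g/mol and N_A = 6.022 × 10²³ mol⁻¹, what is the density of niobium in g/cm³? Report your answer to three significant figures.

A BCC unit cell contains Z = 2 atoms.
Cell volume: a³ = (3.31 Å)³ = (3.310 × 10^-8 cm)³ = 3.626 × 10^-23 cm³.
ρ = Z·M/(N_A·a³) = 2 × 92.91 / (6.022 × 10²³ × 3.626 × 10^-23) = 8.509 g/cm³.

8.51 g/cm³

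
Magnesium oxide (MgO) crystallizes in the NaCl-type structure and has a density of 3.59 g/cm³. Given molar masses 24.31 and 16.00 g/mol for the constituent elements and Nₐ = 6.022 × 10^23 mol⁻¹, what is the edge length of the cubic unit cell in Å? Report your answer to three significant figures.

4.21 Å

M(MgO) = 40.31 g/mol; Z = 4 formula units per cell.
a³ = Z·M/(N_A·ρ) = 4 × 40.31 / (6.022 × 10²³ × 3.59) = 7.458 × 10^-23 cm³, so a = 4.209 × 10^-8 cm = 4.21 Å.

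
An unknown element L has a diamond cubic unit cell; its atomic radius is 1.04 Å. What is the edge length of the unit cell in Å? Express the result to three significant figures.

In a diamond cubic lattice, nearest neighbors lie along the body diagonal with √3·a = 8r.
a = 8r/√3 = 8 × 1.04 / 1.7321 = 4.80 Å.

4.80 Å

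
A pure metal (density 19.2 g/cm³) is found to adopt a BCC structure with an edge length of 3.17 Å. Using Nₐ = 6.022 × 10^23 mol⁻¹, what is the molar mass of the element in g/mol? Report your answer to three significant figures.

A BCC cell has Z = 2 atoms; a = 3.170 × 10^-8 cm.
M = ρ·N_A·a³/Z = 19.2 × 6.022 × 10²³ × 3.186 × 10^-23 / 2 = 184 g/mol.

184 g/mol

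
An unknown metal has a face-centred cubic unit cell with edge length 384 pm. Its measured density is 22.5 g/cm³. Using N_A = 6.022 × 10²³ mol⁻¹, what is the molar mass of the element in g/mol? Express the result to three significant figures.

An FCC cell has Z = 4 atoms; a = 3.840 × 10^-8 cm.
M = ρ·N_A·a³/Z = 22.5 × 6.022 × 10²³ × 5.662 × 10^-23 / 4 = 192 g/mol.

192 g/mol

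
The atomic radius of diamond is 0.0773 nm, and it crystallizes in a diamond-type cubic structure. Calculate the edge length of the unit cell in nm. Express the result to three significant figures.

In a diamond cubic lattice, nearest neighbors lie along the body diagonal with √3·a = 8r.
a = 8r/√3 = 8 × 0.0773 / 1.7321 = 0.357 nm.

0.357 nm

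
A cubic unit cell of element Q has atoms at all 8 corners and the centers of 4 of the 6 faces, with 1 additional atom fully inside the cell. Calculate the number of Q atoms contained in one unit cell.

Corner atoms are shared by 8 cells (1/8 each), face atoms by 2 (1/2 each), interior atoms are unshared.
Net atoms = 8 × 1/8 + 4 × 1/2 + 1 = 1 + 2 + 1 = 4.

4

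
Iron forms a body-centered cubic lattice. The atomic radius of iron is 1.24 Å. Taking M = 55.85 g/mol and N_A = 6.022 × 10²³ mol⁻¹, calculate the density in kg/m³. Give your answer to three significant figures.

7900 kg/m³

In a BCC lattice, atoms touch along the body diagonal, so √3·a = 4r, giving a = 2.864 Å = 2.864 × 10^-8 cm.
With Z = 2, ρ = Z·M/(N_A·a³) = 2 × 55.85 / (6.022 × 10²³ × 2.348 × 10^-23) = 7.899 g/cm³ = 7900 kg/m³.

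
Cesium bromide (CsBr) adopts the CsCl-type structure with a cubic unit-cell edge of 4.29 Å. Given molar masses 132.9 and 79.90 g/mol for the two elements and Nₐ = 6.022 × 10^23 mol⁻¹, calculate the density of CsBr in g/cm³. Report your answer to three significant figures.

4.48 g/cm³

The CsCl-type structure contains Z = 1 formula unit per cell; M(CsBr) = 132.9 + 79.90 = 212.8 g/mol.
a³ = (4.290 × 10^-8 cm)³ = 7.895 × 10^-23 cm³.
ρ = 1 × 212.8 / (6.022 × 10²³ × 7.895 × 10^-23) = 4.476 g/cm³.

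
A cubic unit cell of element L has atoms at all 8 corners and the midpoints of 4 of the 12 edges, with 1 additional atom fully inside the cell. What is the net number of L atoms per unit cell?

Corner atoms are shared by 8 cells (1/8 each), edge atoms by 4 (1/4 each), interior atoms are unshared.
Net atoms = 8 × 1/8 + 4 × 1/4 + 1 = 1 + 1 + 1 = 3.

3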